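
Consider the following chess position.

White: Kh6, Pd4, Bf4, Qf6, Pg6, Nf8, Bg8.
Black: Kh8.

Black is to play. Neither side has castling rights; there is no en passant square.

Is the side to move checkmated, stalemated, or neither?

Black to move; black king on h8.
In check: yes, from the white queen on f6.
King squares — g7: attacked by Qf6; h7: attacked by Pg6; g8: available.
Legal moves for Black: Kxg8.
Black is in check but has 1 legal move → neither.

neither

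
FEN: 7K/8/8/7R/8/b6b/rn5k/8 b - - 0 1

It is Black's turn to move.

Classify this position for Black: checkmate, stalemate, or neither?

Black to move; black king on h2.
In check: no.
Legal moves for Black: Bf8, Be7, Bd6, Bc5, Bb4, Kg3, Kg2, Kh1, Kg1, Nc4, Na4, Nd3, Nd1, Ra1.
Black has 14 legal moves and is not in check → neither.

neither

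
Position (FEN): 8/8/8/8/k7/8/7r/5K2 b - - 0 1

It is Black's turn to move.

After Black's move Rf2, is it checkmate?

no

After Rf2: white king on f1; in check: yes, from the black rook on f2.
White has 3 legal replies: Kxf2, Kg1, Ke1.
In check but a legal move exists → not checkmate.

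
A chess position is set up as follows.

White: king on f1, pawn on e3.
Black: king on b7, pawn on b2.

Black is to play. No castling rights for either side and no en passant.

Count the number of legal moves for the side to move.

Black to move; king on b7.
In check: no.
Legal moves: Kc8, Kb8, Ka8, Kc7, Ka7, Kc6, Kb6, Ka6, b1=Q+, b1=R+, b1=B, b1=N.
Count: 12.

12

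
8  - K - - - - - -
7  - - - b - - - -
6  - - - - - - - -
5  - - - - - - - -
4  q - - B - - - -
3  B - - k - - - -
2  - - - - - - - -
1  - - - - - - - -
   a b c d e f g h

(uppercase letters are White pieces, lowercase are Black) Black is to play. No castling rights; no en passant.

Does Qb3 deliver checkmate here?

no

After Qb3: white king on b8; in check: yes, from the black queen on b3.
White has 5 legal replies: Ka8, Kc7, Ka7, Bb6, Bb4.
In check but a legal move exists → not checkmate.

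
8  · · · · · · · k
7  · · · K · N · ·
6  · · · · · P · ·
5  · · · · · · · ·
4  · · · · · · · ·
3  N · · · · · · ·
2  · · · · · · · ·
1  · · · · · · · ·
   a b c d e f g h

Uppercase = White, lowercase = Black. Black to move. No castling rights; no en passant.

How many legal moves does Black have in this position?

2

Black to move; king on h8.
In check: yes, from the white knight on f7.
Legal moves: Kg8, Kh7.
Count: 2.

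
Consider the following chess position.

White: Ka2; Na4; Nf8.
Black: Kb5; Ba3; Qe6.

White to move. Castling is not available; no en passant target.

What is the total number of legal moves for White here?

White to move; king on a2.
In check: yes, from the black queen on e6.
Legal moves: Kxa3, Kb1, Ka1, Nxe6.
Count: 4.

4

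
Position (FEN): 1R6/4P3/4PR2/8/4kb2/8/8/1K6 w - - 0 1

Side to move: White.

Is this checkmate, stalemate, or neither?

White to move; white king on b1.
In check: no.
Legal moves for White include: Rh8, Rg8, Rbf8, Re8, Rd8, Rc8, Ra8, Rb7, Rb6, Rb5, Rb4+, Rb3, Rb2, Rff8, Rf7, Rh6, Rg6, Rf5, ... (list truncated; more exist).
White has legal moves and is not in check → neither.

neither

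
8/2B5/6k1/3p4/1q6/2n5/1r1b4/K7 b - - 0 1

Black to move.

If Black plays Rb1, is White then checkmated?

yes

After Rb1: white king on a1; in check: yes, from the black rook on b1.
King squares — b1: attacked by Nc3; a2: attacked by Nc3; b2: attacked by Rb1.
White has no legal moves → checkmate.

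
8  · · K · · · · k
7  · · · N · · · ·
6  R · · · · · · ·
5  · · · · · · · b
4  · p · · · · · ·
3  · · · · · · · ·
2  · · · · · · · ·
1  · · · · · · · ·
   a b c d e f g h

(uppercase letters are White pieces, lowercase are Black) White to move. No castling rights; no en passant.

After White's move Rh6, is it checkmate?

After Rh6: black king on h8; in check: yes, from the white rook on h6.
Black has 2 legal replies: Kg8, Kg7.
In check but a legal move exists → not checkmate.

no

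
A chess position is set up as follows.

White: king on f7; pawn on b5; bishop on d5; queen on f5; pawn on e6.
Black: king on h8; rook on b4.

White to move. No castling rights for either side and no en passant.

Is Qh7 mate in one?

no

After Qh7: black king on h8; in check: yes, from the white queen on h7.
Black has 1 legal reply: Kxh7.
In check but a legal move exists → not checkmate.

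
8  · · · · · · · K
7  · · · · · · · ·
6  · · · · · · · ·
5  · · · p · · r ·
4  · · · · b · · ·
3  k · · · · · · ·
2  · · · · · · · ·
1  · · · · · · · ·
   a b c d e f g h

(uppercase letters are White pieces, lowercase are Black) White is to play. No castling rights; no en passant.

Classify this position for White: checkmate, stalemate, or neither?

White to move; white king on h8.
In check: no.
King squares — g7: attacked by Rg5; h7: attacked by Be4; g8: attacked by Rg5.
Legal moves for White: none.
Not in check and no legal moves → stalemate.

stalemate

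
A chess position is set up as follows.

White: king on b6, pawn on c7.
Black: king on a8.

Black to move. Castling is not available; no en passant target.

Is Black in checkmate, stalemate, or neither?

stalemate

Black to move; black king on a8.
In check: no.
King squares — a7: attacked by Kb6; b7: attacked by Kb6; b8: attacked by Pc7.
Legal moves for Black: none.
Not in check and no legal moves → stalemate.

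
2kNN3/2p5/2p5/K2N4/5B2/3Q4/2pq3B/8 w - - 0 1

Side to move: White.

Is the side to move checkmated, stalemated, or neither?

White to move; white king on a5.
In check: yes, from the black queen on d2.
King squares — a4: available; b4: attacked by Qd2; b5: attacked by Pc6; a6: available; b6: attacked by Pc7.
Legal moves for White: Ka6, Ka4, Nb4, Nc3, Bxd2, Qc3, Qxd2.
White is in check but has 7 legal moves → neither.

neither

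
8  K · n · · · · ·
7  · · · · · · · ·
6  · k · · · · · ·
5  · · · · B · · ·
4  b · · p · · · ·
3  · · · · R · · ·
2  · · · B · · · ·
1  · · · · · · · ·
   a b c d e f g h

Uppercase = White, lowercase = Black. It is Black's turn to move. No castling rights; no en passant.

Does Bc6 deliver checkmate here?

no

After Bc6: white king on a8; in check: yes, from the black bishop on c6.
White has 1 legal reply: Kb8.
In check but a legal move exists → not checkmate.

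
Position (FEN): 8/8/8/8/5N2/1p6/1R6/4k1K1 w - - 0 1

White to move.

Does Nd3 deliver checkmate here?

no

After Nd3: black king on e1; in check: yes, from the white knight on d3.
Black has 1 legal reply: Kd1.
In check but a legal move exists → not checkmate.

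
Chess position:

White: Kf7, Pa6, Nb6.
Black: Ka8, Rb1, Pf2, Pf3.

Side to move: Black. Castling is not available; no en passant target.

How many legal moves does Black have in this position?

3

Black to move; king on a8.
In check: yes, from the white knight on b6.
Legal moves: Kb8, Ka7, Rxb6.
Count: 3.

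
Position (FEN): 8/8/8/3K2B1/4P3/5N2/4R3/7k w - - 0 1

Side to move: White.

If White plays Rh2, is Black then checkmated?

yes

After Rh2: black king on h1; in check: yes, from the white rook on h2.
King squares — g1: attacked by Nf3; g2: attacked by Rh2; h2: attacked by Nf3.
Black has no legal moves → checkmate.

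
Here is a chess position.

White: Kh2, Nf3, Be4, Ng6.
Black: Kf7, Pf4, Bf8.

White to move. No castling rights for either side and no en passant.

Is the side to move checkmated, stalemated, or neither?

neither

White to move; white king on h2.
In check: no.
Legal moves for White include: Nh8+, Nxf8, Ne7, Nge5+, Ngh4, Nxf4, Ba8, Bb7, Bc6, Bf5, Bd5+, Bd3, Bc2, Bb1, Ng5+, Nfe5+, Nfh4, Nd4, ... (list truncated; more exist).
White has legal moves and is not in check → neither.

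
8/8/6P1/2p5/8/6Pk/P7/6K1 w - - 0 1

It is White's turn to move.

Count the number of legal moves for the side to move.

7

White to move; king on g1.
In check: no.
Legal moves: Kf2, Kh1, Kf1, g7, g4, a3, a4.
Count: 7.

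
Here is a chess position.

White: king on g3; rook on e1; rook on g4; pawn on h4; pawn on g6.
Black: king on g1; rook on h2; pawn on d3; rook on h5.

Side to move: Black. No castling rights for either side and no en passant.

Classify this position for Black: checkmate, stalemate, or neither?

Black to move; black king on g1.
In check: yes, from the white rook on e1.
King squares — f1: attacked by Re1; h1: attacked by Re1; f2: attacked by Kg3; g2: attacked by Kg3; h2: own rook.
Legal moves for Black: none.
In check with no legal moves → checkmate.

checkmate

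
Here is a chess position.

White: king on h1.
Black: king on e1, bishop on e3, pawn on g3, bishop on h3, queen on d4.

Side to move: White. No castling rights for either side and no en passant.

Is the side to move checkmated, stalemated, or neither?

stalemate

White to move; white king on h1.
In check: no.
King squares — g1: attacked by Be3; g2: attacked by Bh3; h2: attacked by Pg3.
Legal moves for White: none.
Not in check and no legal moves → stalemate.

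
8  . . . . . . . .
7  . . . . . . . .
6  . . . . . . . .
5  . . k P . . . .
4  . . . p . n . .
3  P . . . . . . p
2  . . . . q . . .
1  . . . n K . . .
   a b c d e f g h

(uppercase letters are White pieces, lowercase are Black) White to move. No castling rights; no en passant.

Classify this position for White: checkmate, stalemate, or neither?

checkmate

White to move; white king on e1.
In check: yes, from the black queen on e2.
King squares — d1: attacked by Qe2; f1: attacked by Qe2; d2: attacked by Qe2; e2: attacked by Nf4; f2: attacked by Nd1.
Legal moves for White: none.
In check with no legal moves → checkmate.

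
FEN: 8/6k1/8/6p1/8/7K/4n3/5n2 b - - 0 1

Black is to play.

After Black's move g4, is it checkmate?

no

After g4: white king on h3; in check: yes, from the black pawn on g4.
White has 3 legal replies: Kh4, Kxg4, Kg2.
In check but a legal move exists → not checkmate.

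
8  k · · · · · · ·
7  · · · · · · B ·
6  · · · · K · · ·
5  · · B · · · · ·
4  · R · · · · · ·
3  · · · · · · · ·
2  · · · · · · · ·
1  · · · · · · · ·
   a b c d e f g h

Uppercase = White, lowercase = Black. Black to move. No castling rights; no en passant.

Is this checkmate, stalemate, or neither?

Black to move; black king on a8.
In check: no.
King squares — a7: attacked by Bc5; b7: attacked by Rb4; b8: attacked by Rb4.
Legal moves for Black: none.
Not in check and no legal moves → stalemate.

stalemate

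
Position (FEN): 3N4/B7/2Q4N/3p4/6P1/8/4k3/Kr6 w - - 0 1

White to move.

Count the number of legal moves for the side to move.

White to move; king on a1.
In check: yes, from the black rook on b1.
Legal moves: Ka2, Kxb1.
Count: 2.

2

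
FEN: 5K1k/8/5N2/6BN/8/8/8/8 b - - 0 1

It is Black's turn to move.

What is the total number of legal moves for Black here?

Black to move; king on h8.
In check: no.
Legal moves: none.
Count: 0.

0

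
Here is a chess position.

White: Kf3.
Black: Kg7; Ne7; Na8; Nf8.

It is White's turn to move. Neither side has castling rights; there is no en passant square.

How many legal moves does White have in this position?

8

White to move; king on f3.
In check: no.
Legal moves: Kg4, Kf4, Ke4, Kg3, Ke3, Kg2, Kf2, Ke2.
Count: 8.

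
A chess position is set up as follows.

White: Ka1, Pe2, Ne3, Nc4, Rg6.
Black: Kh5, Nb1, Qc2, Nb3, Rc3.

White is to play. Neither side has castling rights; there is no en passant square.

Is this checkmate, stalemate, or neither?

White to move; white king on a1.
In check: yes, from the black knight on b3.
King squares — b1: attacked by Qc2; a2: attacked by Qc2; b2: attacked by Qc2.
Legal moves for White: none.
In check with no legal moves → checkmate.

checkmate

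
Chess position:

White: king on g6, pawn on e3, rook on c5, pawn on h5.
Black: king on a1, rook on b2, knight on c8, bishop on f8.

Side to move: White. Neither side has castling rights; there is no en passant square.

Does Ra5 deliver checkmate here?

After Ra5: black king on a1; in check: yes, from the white rook on a5.
Black has 3 legal replies: Kb1, Ba3, Ra2.
In check but a legal move exists → not checkmate.

no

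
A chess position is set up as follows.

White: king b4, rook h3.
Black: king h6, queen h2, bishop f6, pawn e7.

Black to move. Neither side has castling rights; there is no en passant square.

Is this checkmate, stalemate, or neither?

Black to move; black king on h6.
In check: yes, from the white rook on h3.
King squares — g5: available; h5: attacked by Rh3; g6: available; g7: available; h7: attacked by Rh3.
Legal moves for Black: Kg7, Kg6, Kg5, Bh4, Qxh3.
Black is in check but has 5 legal moves → neither.

neither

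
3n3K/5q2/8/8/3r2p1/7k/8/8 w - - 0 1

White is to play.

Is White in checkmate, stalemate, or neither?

stalemate

White to move; white king on h8.
In check: no.
King squares — g7: attacked by Qf7; h7: attacked by Qf7; g8: attacked by Qf7.
Legal moves for White: none.
Not in check and no legal moves → stalemate.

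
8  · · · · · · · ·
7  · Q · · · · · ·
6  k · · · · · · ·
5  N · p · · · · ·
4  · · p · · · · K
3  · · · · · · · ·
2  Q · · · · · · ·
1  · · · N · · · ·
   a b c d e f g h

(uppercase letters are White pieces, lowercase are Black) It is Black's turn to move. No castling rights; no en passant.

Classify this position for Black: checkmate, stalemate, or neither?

Black to move; black king on a6.
In check: yes, from the white queen on b7.
King squares — a5: attacked by Qa2; b5: attacked by Qb7; b6: attacked by Qb7; a7: attacked by Qb7; b7: attacked by Na5.
Legal moves for Black: none.
In check with no legal moves → checkmate.

checkmate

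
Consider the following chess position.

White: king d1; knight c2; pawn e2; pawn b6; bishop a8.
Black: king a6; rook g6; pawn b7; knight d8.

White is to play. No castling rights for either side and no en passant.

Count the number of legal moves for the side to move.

White to move; king on d1.
In check: no.
Legal moves: Bxb7+, Nd4, Nb4+, Ne3, Na3, Ne1, Na1, Kd2, Ke1, Kc1, e3, e4.
Count: 12.

12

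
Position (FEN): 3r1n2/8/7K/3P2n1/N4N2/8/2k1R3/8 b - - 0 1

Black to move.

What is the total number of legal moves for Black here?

Black to move; king on c2.
In check: yes, from the white rook on e2.
Legal moves: Kb3, Kd1, Kc1, Kb1.
Count: 4.

4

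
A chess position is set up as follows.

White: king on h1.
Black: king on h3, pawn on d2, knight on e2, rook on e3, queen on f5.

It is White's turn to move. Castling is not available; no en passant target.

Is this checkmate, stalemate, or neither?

White to move; white king on h1.
In check: no.
King squares — g1: attacked by Ne2; g2: attacked by Kh3; h2: attacked by Kh3.
Legal moves for White: none.
Not in check and no legal moves → stalemate.

stalemate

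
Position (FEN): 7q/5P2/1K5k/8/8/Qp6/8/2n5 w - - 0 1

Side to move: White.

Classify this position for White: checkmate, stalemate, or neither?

neither

White to move; white king on b6.
In check: no.
Legal moves for White include: Kc7, Kb7, Ka7, Kc6, Ka6, Kc5, Kb5, Ka5, Qf8+, Qa8, Qe7, Qa7, Qd6+, Qa6, Qc5, Qa5, Qb4, Qa4, ... (list truncated; more exist).
White has legal moves and is not in check → neither.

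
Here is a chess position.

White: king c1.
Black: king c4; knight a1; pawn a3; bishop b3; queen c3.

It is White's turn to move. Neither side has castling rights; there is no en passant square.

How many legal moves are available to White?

1

White to move; king on c1.
In check: yes, from the black queen on c3.
Legal moves: Kb1.
Count: 1.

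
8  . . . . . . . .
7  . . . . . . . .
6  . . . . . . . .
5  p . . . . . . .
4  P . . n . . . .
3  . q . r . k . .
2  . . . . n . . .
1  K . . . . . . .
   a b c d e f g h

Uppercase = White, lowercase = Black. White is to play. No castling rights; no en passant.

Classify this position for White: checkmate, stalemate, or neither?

White to move; white king on a1.
In check: no.
King squares — b1: attacked by Qb3; a2: attacked by Qb3; b2: attacked by Qb3.
Legal moves for White: none.
Not in check and no legal moves → stalemate.

stalemate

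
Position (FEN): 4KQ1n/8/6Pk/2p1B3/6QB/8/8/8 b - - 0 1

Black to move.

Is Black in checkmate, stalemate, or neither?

Black to move; black king on h6.
In check: yes, from the white queen on f8.
King squares — g5: attacked by Qg4; h5: attacked by Qg4; g6: attacked by Qg4; g7: attacked by Be5; h7: attacked by Pg6.
Legal moves for Black: none.
In check with no legal moves → checkmate.

checkmate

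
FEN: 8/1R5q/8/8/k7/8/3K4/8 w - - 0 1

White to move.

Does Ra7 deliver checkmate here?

After Ra7: black king on a4; in check: yes, from the white rook on a7.
Black has 4 legal replies: Kb5, Kb4, Kb3, Qxa7.
In check but a legal move exists → not checkmate.

no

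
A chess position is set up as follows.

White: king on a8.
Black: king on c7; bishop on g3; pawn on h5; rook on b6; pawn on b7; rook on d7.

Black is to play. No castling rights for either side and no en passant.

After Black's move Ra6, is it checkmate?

yes

After Ra6: white king on a8; in check: yes, from the black rook on a6.
King squares — a7: attacked by Ra6; b7: attacked by Kc7; b8: attacked by Kc7.
White has no legal moves → checkmate.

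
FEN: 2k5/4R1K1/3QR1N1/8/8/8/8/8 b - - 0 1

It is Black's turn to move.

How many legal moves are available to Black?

Black to move; king on c8.
In check: no.
Legal moves: none.
Count: 0.

0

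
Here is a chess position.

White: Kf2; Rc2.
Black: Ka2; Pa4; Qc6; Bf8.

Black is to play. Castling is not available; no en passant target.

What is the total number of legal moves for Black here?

Black to move; king on a2.
In check: yes, from the white rook on c2.
Legal moves: Kb3, Ka3, Kb1, Ka1, Qxc2+.
Count: 5.

5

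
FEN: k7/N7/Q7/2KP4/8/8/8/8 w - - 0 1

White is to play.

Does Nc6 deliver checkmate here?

After Nc6: black king on a8; in check: yes, from the white queen on a6.
King squares — a7: attacked by Qa6; b7: attacked by Qa6; b8: attacked by Nc6.
Black has no legal moves → checkmate.

yes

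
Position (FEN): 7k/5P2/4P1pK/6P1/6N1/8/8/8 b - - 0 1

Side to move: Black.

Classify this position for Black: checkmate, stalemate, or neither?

stalemate

Black to move; black king on h8.
In check: no.
King squares — g7: attacked by Kh6; h7: attacked by Kh6; g8: attacked by Pf7.
Legal moves for Black: none.
Not in check and no legal moves → stalemate.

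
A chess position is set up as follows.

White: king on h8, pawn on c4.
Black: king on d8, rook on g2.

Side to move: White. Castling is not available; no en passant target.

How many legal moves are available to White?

2

White to move; king on h8.
In check: no.
Legal moves: Kh7, c5.
Count: 2.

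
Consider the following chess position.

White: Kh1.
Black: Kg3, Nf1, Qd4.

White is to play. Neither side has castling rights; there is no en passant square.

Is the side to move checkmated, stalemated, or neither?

stalemate

White to move; white king on h1.
In check: no.
King squares — g1: attacked by Qd4; g2: attacked by Kg3; h2: attacked by Nf1.
Legal moves for White: none.
Not in check and no legal moves → stalemate.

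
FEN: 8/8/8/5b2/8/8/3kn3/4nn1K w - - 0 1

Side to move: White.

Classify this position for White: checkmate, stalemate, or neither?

stalemate

White to move; white king on h1.
In check: no.
King squares — g1: attacked by Ne2; g2: attacked by Ne1; h2: attacked by Nf1.
Legal moves for White: none.
Not in check and no legal moves → stalemate.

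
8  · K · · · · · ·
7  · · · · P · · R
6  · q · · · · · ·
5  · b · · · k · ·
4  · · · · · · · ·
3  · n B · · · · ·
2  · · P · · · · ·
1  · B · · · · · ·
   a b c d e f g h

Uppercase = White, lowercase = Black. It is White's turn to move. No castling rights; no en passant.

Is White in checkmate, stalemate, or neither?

White to move; white king on b8.
In check: yes, from the black queen on b6.
King squares — a7: attacked by Qb6; b7: attacked by Qb6; c7: attacked by Qb6; a8: available; c8: available.
Legal moves for White: Kc8, Ka8.
White is in check but has 2 legal moves → neither.

neither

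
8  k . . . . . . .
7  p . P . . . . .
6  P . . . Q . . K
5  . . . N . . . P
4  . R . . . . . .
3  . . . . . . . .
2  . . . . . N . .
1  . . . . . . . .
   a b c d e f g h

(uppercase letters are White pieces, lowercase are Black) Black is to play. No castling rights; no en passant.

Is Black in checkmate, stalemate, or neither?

Black to move; black king on a8.
In check: no.
King squares — a7: own pawn; b7: attacked by Rb4; b8: attacked by Rb4.
Legal moves for Black: none.
Not in check and no legal moves → stalemate.

stalemate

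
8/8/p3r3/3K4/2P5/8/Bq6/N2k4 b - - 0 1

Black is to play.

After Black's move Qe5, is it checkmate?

yes

After Qe5: white king on d5; in check: yes, from the black queen on e5.
King squares — c4: own pawn; d4: attacked by Qe5; e4: attacked by Qe5; c5: attacked by Qe5; e5: attacked by Re6; c6: attacked by Re6; d6: attacked by Qe5; e6: attacked by Qe5.
White has no legal moves → checkmate.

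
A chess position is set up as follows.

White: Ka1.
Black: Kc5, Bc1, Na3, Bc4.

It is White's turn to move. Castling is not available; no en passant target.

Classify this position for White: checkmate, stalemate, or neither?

White to move; white king on a1.
In check: no.
King squares — b1: attacked by Na3; a2: attacked by Bc4; b2: attacked by Bc1.
Legal moves for White: none.
Not in check and no legal moves → stalemate.

stalemate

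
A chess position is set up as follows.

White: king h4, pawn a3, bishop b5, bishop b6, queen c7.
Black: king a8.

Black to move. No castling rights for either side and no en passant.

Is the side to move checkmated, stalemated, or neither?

Black to move; black king on a8.
In check: no.
King squares — a7: attacked by Bb6; b7: attacked by Qc7; b8: attacked by Qc7.
Legal moves for Black: none.
Not in check and no legal moves → stalemate.

stalemate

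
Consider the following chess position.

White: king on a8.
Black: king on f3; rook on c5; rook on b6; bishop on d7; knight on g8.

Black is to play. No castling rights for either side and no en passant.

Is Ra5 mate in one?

yes

After Ra5: white king on a8; in check: yes, from the black rook on a5.
King squares — a7: attacked by Ra5; b7: attacked by Rb6; b8: attacked by Rb6.
White has no legal moves → checkmate.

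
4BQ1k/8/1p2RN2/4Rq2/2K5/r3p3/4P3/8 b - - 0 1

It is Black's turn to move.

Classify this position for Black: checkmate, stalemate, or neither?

checkmate

Black to move; black king on h8.
In check: yes, from the white queen on f8.
King squares — g7: attacked by Qf8; h7: attacked by Nf6; g8: attacked by Nf6.
Legal moves for Black: none.
In check with no legal moves → checkmate.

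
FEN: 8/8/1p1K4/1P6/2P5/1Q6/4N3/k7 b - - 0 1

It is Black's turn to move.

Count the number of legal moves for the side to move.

Black to move; king on a1.
In check: no.
Legal moves: none.
Count: 0.

0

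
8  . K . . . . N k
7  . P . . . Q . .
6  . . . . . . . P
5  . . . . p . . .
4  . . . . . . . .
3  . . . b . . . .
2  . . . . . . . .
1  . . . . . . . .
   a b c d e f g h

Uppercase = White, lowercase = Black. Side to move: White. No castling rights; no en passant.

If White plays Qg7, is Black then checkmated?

yes

After Qg7: black king on h8; in check: yes, from the white queen on g7.
King squares — g7: attacked by Ph6; h7: attacked by Qg7; g8: attacked by Qg7.
Black has no legal moves → checkmate.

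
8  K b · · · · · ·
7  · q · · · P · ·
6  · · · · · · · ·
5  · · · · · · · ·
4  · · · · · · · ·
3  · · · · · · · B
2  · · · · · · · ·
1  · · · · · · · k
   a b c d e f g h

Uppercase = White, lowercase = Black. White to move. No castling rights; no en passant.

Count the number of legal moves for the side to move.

1

White to move; king on a8.
In check: yes, from the black queen on b7.
Legal moves: Kxb7.
Count: 1.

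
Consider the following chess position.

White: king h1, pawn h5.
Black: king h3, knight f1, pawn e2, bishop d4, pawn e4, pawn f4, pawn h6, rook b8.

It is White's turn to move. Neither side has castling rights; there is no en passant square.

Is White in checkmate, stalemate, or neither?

White to move; white king on h1.
In check: no.
King squares — g1: attacked by Bd4; g2: attacked by Kh3; h2: attacked by Nf1.
Legal moves for White: none.
Not in check and no legal moves → stalemate.

stalemate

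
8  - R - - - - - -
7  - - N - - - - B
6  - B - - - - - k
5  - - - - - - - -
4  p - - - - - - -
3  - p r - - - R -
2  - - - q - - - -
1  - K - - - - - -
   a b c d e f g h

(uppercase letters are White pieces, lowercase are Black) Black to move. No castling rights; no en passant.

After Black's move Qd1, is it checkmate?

After Qd1: white king on b1; in check: yes, from the black queen on d1.
White has 1 legal reply: Kb2.
In check but a legal move exists → not checkmate.

no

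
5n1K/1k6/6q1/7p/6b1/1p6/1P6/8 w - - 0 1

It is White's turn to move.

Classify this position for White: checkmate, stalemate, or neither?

stalemate

White to move; white king on h8.
In check: no.
King squares — g7: attacked by Qg6; h7: attacked by Qg6; g8: attacked by Qg6.
Legal moves for White: none.
Not in check and no legal moves → stalemate.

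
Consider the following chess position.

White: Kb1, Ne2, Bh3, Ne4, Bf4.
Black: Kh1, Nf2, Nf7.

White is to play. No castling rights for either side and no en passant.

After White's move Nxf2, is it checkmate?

After Nxf2: black king on h1; in check: yes, from the white knight on f2.
King squares — g1: attacked by Ne2; g2: attacked by Bh3; h2: attacked by Bf4.
Black has no legal moves → checkmate.

yes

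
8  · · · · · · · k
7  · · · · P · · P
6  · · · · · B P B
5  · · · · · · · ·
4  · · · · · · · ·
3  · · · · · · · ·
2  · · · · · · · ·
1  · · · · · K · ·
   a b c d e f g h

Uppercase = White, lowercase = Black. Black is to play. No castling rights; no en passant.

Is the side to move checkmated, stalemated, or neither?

Black to move; black king on h8.
In check: yes, from the white bishop on f6.
King squares — g7: attacked by Bf6; h7: attacked by Pg6; g8: attacked by Ph7.
Legal moves for Black: none.
In check with no legal moves → checkmate.

checkmate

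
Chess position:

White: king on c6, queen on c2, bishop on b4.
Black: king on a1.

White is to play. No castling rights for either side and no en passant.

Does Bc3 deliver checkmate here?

yes

After Bc3: black king on a1; in check: yes, from the white bishop on c3.
King squares — b1: attacked by Qc2; a2: attacked by Qc2; b2: attacked by Qc2.
Black has no legal moves → checkmate.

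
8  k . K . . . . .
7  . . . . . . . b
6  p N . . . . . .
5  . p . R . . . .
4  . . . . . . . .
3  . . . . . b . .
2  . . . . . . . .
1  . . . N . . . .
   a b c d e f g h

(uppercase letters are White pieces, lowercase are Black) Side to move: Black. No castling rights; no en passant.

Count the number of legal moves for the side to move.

1

Black to move; king on a8.
In check: yes, from the white knight on b6.
Legal moves: Ka7.
Count: 1.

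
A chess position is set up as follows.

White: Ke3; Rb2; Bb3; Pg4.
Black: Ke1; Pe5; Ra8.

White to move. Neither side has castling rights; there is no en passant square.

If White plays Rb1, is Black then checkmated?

After Rb1: black king on e1; in check: yes, from the white rook on b1.
King squares — d1: attacked by Rb1; f1: attacked by Rb1; d2: attacked by Ke3; e2: attacked by Ke3; f2: attacked by Ke3.
Black has no legal moves → checkmate.

yes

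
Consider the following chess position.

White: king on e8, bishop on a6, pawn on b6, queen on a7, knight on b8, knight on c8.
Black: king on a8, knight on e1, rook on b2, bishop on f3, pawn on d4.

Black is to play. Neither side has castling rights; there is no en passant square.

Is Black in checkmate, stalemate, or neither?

Black to move; black king on a8.
In check: yes, from the white queen on a7.
King squares — a7: attacked by Pb6; b7: attacked by Ba6; b8: attacked by Qa7.
Legal moves for Black: none.
In check with no legal moves → checkmate.

checkmate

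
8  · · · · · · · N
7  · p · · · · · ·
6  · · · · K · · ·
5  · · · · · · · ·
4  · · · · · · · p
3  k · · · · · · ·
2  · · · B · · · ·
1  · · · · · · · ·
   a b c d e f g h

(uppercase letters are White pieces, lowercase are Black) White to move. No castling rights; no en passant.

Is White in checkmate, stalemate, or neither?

White to move; white king on e6.
In check: no.
Legal moves for White include: Nf7, Ng6, Kf7, Ke7, Kd7, Kf6, Kd6, Kf5, Ke5, Kd5, Bh6, Bg5, Ba5, Bf4, Bb4+, Be3, Bc3, Be1, ... (list truncated; more exist).
White has legal moves and is not in check → neither.

neither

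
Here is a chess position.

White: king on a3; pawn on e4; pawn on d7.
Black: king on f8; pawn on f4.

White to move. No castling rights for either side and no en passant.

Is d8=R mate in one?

After d8=R: black king on f8; in check: yes, from the white rook on d8.
Black has 3 legal replies: Kg7, Kf7, Ke7.
In check but a legal move exists → not checkmate.

no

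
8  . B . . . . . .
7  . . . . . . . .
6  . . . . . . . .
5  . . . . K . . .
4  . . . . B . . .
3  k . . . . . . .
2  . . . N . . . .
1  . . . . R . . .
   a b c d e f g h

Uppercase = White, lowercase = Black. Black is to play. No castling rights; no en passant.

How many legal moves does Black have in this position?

4

Black to move; king on a3.
In check: no.
Legal moves: Kb4, Ka4, Kb2, Ka2.
Count: 4.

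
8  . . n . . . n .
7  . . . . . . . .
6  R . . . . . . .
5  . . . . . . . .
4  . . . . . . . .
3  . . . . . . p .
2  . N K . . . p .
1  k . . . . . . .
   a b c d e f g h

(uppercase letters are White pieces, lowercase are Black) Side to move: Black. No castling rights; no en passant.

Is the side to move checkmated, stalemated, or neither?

checkmate

Black to move; black king on a1.
In check: yes, from the white rook on a6.
King squares — b1: attacked by Kc2; a2: attacked by Ra6; b2: attacked by Kc2.
Legal moves for Black: none.
In check with no legal moves → checkmate.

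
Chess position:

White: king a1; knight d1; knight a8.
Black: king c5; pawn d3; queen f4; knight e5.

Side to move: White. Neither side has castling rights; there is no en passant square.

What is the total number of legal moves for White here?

9

White to move; king on a1.
In check: no.
Legal moves: Nc7, Nb6, Ne3, Nc3, Nf2, Nb2, Kb2, Ka2, Kb1.
Count: 9.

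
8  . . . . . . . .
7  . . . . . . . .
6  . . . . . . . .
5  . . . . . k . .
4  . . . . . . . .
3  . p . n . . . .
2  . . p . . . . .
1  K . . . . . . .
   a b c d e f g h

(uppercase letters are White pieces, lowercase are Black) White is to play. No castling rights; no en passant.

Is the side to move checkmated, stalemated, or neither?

White to move; white king on a1.
In check: no.
King squares — b1: attacked by Pc2; a2: attacked by Pb3; b2: attacked by Nd3.
Legal moves for White: none.
Not in check and no legal moves → stalemate.

stalemate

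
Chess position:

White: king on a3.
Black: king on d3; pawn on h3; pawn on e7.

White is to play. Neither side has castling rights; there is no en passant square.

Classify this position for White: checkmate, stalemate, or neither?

neither

White to move; white king on a3.
In check: no.
Legal moves for White: Kb4, Ka4, Kb3, Kb2, Ka2.
White has 5 legal moves and is not in check → neither.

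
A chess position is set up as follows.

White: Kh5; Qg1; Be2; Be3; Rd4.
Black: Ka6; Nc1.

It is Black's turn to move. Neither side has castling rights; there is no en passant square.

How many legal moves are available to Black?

6

Black to move; king on a6.
In check: yes, from the white bishop on e2.
Legal moves: Kb7, Ka7, Kb6, Ka5, Nd3, Nxe2.
Count: 6.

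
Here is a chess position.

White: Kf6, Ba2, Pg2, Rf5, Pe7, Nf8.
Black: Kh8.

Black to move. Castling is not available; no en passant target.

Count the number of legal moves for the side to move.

0

Black to move; king on h8.
In check: no.
Legal moves: none.
Count: 0.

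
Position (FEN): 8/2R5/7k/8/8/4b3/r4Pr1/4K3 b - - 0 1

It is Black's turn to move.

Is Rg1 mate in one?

yes

After Rg1: white king on e1; in check: yes, from the black rook on g1.
King squares — d1: attacked by Rg1; f1: attacked by Rg1; d2: attacked by Ra2; e2: attacked by Ra2; f2: own pawn.
White has no legal moves → checkmate.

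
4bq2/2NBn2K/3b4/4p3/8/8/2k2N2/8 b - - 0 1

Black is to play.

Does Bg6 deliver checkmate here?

After Bg6: white king on h7; in check: yes, from the black bishop on g6.
King squares — g6: attacked by Ne7; h6: attacked by Qf8; g7: attacked by Qf8; g8: attacked by Ne7; h8: attacked by Qf8.
White has no legal moves → checkmate.

yes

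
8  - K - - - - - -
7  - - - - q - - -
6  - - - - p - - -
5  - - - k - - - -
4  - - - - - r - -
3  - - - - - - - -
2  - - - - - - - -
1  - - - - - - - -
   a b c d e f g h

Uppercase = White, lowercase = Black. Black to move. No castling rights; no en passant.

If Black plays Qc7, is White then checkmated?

no

After Qc7: white king on b8; in check: yes, from the black queen on c7.
White has 2 legal replies: Ka8, Kxc7.
In check but a legal move exists → not checkmate.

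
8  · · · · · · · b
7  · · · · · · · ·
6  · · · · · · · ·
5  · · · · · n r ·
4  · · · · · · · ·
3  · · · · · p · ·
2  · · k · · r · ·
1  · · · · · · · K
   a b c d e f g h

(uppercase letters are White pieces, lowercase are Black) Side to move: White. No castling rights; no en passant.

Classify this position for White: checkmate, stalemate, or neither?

White to move; white king on h1.
In check: no.
King squares — g1: attacked by Rg5; g2: attacked by Rf2; h2: attacked by Rf2.
Legal moves for White: none.
Not in check and no legal moves → stalemate.

stalemate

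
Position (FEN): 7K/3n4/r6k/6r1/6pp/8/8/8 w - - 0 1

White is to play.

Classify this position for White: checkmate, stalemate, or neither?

White to move; white king on h8.
In check: no.
King squares — g7: attacked by Rg5; h7: attacked by Kh6; g8: attacked by Rg5.
Legal moves for White: none.
Not in check and no legal moves → stalemate.

stalemate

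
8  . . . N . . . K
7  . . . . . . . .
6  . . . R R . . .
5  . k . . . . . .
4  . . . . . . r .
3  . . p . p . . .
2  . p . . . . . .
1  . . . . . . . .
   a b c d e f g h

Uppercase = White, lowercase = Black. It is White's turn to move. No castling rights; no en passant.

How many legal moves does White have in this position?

21

White to move; king on h8.
In check: no.
Legal moves: Kh7, Nf7, Nb7, Nc6, Re8, Re7, Rh6, Rg6, Rf6, Re5+, Re4, Rxe3, Rd7, Rc6, Rb6+, Ra6, Rd5+, Rd4, Rd3, Rd2, Rd1.
Count: 21.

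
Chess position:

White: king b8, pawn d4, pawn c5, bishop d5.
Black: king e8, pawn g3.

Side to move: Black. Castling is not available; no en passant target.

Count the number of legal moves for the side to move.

Black to move; king on e8.
In check: no.
Legal moves: Kf8, Kd8, Ke7, Kd7, g2.
Count: 5.

5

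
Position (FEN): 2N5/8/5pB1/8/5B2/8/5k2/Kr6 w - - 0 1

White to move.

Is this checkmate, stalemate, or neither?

neither

White to move; white king on a1.
In check: yes, from the black rook on b1.
King squares — b1: available; a2: available; b2: attacked by Rb1.
Legal moves for White: Ka2, Kxb1, Bxb1.
White is in check but has 3 legal moves → neither.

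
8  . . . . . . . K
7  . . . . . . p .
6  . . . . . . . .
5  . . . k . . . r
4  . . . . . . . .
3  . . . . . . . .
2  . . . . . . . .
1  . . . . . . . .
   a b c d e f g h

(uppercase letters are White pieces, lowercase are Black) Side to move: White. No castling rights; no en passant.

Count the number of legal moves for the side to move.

White to move; king on h8.
In check: yes, from the black rook on h5.
Legal moves: Kg8, Kxg7.
Count: 2.

2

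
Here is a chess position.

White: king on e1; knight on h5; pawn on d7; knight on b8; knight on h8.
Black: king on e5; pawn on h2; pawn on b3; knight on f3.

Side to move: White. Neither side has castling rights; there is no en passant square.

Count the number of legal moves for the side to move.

White to move; king on e1.
In check: yes, from the black knight on f3.
Legal moves: Kf2, Ke2, Kf1, Kd1.
Count: 4.

4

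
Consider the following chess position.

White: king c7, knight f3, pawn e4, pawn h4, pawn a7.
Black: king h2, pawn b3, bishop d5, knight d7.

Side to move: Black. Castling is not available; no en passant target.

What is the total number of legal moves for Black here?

Black to move; king on h2.
In check: yes, from the white knight on f3.
Legal moves: Kh3, Kg3, Kg2, Kh1.
Count: 4.

4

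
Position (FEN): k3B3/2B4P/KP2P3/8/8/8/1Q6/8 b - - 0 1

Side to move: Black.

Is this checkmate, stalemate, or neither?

stalemate

Black to move; black king on a8.
In check: no.
King squares — a7: attacked by Ka6; b7: attacked by Ka6; b8: attacked by Bc7.
Legal moves for Black: none.
Not in check and no legal moves → stalemate.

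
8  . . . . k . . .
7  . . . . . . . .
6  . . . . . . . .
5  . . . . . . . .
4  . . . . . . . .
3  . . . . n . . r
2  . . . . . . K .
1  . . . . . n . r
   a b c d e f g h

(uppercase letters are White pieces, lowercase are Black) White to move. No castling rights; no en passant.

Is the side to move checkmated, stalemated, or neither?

neither

White to move; white king on g2.
In check: yes, from the black knight on e3.
King squares — f1: attacked by Rh1; g1: attacked by Rh1; h1: attacked by Rh3; f2: available; h2: attacked by Nf1; f3: attacked by Rh3; g3: attacked by Nf1; h3: attacked by Rh1.
Legal moves for White: Kf2.
White is in check but has 1 legal move → neither.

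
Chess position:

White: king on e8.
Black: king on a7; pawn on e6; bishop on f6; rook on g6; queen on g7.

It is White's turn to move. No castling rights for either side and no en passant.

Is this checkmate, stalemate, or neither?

stalemate

White to move; white king on e8.
In check: no.
King squares — d7: attacked by Qg7; e7: attacked by Bf6; f7: attacked by Qg7; d8: attacked by Bf6; f8: attacked by Qg7.
Legal moves for White: none.
Not in check and no legal moves → stalemate.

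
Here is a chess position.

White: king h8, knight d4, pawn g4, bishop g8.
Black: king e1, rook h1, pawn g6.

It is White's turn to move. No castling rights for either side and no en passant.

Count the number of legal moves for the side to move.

White to move; king on h8.
In check: yes, from the black rook on h1.
Legal moves: Kg7, Bh7.
Count: 2.

2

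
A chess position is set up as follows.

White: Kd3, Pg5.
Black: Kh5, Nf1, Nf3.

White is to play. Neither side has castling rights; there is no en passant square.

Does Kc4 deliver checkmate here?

no

After Kc4: black king on h5; in check: no.
Black is not in check, so this cannot be checkmate.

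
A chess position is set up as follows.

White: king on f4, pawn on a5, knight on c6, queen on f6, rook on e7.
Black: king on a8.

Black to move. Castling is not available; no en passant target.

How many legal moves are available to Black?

0

Black to move; king on a8.
In check: no.
Legal moves: none.
Count: 0.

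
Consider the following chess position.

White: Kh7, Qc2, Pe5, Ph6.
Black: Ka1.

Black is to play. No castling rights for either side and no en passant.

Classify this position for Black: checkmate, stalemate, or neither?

stalemate

Black to move; black king on a1.
In check: no.
King squares — b1: attacked by Qc2; a2: attacked by Qc2; b2: attacked by Qc2.
Legal moves for Black: none.
Not in check and no legal moves → stalemate.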